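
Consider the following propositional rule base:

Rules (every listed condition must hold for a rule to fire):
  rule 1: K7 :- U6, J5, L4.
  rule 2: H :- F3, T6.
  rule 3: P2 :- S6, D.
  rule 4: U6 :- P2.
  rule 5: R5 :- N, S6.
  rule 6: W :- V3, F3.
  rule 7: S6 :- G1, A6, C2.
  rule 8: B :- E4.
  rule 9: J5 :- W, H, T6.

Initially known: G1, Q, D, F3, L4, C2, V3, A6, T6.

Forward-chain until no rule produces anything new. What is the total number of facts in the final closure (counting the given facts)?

[1] rule 2 [H :- F3, T6.]; rule 6 [W :- V3, F3.]; rule 7 [S6 :- G1, A6, C2.]. ⇒ new: H, W, S6.
[2] rule 3 [P2 :- S6, D.]; rule 9 [J5 :- W, H, T6.]. ⇒ new: P2, J5.
[3] rule 4 [U6 :- P2.]. ⇒ new: U6.
[4] rule 1 [K7 :- U6, J5, L4.]. ⇒ new: K7.
Closure: {A6, C2, D, F3, G1, H, J5, K7, L4, P2, Q, S6, T6, U6, V3, W} — 16 facts.

16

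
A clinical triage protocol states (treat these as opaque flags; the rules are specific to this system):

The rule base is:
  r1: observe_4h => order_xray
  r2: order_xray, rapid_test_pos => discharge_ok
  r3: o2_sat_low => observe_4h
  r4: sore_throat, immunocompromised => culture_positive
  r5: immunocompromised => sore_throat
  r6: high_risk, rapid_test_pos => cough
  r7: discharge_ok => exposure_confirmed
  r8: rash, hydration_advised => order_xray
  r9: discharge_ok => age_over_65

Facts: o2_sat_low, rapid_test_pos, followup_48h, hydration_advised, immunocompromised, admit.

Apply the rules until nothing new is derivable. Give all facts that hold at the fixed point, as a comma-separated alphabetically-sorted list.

Round 1: r3 [o2_sat_low => observe_4h]; r5 [immunocompromised => sore_throat]. New: observe_4h, sore_throat.
Round 2: r1 [observe_4h => order_xray]; r4 [sore_throat, immunocompromised => culture_positive]. New: order_xray, culture_positive.
Round 3: r2 [order_xray, rapid_test_pos => discharge_ok]. New: discharge_ok.
Round 4: r7 [discharge_ok => exposure_confirmed]; r9 [discharge_ok => age_over_65]. New: exposure_confirmed, age_over_65.

admit, age_over_65, culture_positive, discharge_ok, exposure_confirmed, followup_48h, hydration_advised, immunocompromised, o2_sat_low, observe_4h, order_xray, rapid_test_pos, sore_throat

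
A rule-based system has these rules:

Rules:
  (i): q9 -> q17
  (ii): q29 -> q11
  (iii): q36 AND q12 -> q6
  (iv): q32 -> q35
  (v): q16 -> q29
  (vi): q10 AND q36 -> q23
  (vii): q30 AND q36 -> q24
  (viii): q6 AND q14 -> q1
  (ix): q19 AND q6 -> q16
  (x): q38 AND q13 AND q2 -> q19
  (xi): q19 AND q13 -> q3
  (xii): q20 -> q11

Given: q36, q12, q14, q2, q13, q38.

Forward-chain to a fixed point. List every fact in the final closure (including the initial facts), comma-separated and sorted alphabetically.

Round 1 fires (iii), (x), giving q6, q19.
Round 2 fires (viii), (ix), (xi), giving q1, q16, q3.
Round 3 fires (v), giving q29.
Round 4 fires (ii), giving q11.

q1, q11, q12, q13, q14, q16, q19, q2, q29, q3, q36, q38, q6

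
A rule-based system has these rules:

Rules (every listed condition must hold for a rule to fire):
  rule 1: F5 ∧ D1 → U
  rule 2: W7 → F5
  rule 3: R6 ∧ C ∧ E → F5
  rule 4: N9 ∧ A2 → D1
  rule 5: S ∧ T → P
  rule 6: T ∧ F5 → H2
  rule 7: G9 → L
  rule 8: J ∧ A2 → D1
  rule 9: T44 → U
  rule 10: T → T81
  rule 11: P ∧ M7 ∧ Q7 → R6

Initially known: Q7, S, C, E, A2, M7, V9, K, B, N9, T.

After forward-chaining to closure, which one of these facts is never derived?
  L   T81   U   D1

L

Round 1 — rule 4, rule 5, rule 10, derive D1, P, T81.
Round 2 — rule 11, derive R6.
Round 3 — rule 3, derive F5.
Round 4 — rule 1, rule 6, derive U, H2.
Derived: T81 (round 1), U (round 4), D1 (round 1). L never appears in any round.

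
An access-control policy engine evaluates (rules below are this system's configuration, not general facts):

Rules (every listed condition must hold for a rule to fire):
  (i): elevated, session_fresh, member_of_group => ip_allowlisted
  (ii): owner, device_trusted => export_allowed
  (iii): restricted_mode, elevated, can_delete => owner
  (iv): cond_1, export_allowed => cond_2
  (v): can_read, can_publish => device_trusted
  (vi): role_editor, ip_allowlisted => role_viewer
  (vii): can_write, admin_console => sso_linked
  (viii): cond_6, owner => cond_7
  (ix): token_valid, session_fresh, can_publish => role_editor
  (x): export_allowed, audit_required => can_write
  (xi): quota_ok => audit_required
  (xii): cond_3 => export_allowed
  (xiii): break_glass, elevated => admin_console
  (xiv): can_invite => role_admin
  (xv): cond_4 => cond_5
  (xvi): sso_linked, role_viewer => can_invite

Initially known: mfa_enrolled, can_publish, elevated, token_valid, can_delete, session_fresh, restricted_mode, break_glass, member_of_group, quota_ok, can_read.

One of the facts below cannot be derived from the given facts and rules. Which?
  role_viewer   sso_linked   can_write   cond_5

Round 1 — (i), (iii), (v), (ix), (xi), (xiii), derive ip_allowlisted, owner, device_trusted, role_editor, audit_required, admin_console.
Round 2 — (ii), (vi), derive export_allowed, role_viewer.
Round 3 — (x), derive can_write.
Round 4 — (vii), derive sso_linked.
Round 5 — (xvi), derive can_invite.
Round 6 — (xiv), derive role_admin.
Derived: can_write (round 3), sso_linked (round 4), role_viewer (round 2). cond_5 never appears in any round.

cond_5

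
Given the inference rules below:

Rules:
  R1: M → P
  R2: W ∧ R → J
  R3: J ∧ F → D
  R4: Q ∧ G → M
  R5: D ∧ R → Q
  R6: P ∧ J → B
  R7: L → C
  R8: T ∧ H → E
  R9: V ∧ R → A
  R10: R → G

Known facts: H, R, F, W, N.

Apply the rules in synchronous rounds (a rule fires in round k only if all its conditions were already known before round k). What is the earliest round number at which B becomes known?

Round 1: R2 [W ∧ R → J]; R10 [R → G]. Adds J, G.
Round 2: R3 [J ∧ F → D]. Adds D.
Round 3: R5 [D ∧ R → Q]. Adds Q.
Round 4: R4 [Q ∧ G → M]. Adds M.
Round 5: R1 [M → P]. Adds P.
Round 6: R6 [P ∧ J → B]. Adds B.
B first appears in round 6.

6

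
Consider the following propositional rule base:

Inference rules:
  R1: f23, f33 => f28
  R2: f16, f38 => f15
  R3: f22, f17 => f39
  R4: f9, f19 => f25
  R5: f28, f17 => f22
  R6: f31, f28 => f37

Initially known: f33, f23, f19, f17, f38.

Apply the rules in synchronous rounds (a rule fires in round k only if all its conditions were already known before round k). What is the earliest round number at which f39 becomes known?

Round 1: R1 [f23, f33 => f28]. New: f28.
Round 2: R5 [f28, f17 => f22]. New: f22.
Round 3: R3 [f22, f17 => f39]. New: f39.
f39 first appears in round 3.

3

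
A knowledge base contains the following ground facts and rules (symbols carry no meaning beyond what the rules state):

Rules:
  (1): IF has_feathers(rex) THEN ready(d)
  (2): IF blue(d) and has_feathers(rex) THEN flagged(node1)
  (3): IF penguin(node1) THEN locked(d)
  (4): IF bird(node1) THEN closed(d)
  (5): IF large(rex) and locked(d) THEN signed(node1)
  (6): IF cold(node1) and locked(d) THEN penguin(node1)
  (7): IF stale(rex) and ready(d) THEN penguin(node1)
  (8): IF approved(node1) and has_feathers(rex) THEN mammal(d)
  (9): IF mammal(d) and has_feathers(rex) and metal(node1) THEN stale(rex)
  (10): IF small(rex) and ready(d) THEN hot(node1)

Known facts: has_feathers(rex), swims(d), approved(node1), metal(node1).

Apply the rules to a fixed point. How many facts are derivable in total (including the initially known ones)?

[1] (1) [IF has_feathers(rex) THEN ready(d)]; (8) [IF approved(node1) and has_feathers(rex) THEN mammal(d)]. ⇒ new: ready(d), mammal(d).
[2] (9) [IF mammal(d) and has_feathers(rex) and metal(node1) THEN stale(rex)]. ⇒ new: stale(rex).
[3] (7) [IF stale(rex) and ready(d) THEN penguin(node1)]. ⇒ new: penguin(node1).
[4] (3) [IF penguin(node1) THEN locked(d)]. ⇒ new: locked(d).
Closure: {approved(node1), has_feathers(rex), locked(d), mammal(d), metal(node1), penguin(node1), ready(d), stale(rex), swims(d)} — 9 facts.

9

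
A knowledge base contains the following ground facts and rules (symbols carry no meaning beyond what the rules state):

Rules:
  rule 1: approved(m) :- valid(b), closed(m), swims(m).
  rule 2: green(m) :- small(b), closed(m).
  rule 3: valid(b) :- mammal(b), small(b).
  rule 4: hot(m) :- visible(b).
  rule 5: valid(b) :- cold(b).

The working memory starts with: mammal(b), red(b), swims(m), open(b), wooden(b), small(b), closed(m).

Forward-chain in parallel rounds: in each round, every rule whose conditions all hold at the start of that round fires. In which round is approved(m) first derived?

Round 1 fires rule 2, rule 3, giving green(m), valid(b).
Round 2 fires rule 1, giving approved(m).
approved(m) first appears in round 2.

2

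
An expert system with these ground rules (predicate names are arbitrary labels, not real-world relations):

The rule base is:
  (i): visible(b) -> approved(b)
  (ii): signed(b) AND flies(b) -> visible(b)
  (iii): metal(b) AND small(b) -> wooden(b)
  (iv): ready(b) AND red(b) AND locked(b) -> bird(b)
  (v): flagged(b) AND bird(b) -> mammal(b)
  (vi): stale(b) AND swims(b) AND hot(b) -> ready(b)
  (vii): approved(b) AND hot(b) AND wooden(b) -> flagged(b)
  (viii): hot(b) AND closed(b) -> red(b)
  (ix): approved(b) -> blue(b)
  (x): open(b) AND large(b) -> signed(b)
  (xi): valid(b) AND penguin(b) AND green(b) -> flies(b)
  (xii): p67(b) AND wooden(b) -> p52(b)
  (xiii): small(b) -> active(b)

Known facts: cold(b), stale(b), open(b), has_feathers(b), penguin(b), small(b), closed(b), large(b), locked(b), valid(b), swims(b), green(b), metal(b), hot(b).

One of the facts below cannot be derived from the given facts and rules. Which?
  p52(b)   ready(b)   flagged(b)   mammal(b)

p52(b)

Round 1 — (iii), (vi), (viii), (x), (xi), (xiii), derive wooden(b), ready(b), red(b), signed(b), flies(b), active(b).
Round 2 — (ii), (iv), derive visible(b), bird(b).
Round 3 — (i), derive approved(b).
Round 4 — (vii), (ix), derive flagged(b), blue(b).
Round 5 — (v), derive mammal(b).
Derived: mammal(b) (round 5), ready(b) (round 1), flagged(b) (round 4). p52(b) never appears in any round.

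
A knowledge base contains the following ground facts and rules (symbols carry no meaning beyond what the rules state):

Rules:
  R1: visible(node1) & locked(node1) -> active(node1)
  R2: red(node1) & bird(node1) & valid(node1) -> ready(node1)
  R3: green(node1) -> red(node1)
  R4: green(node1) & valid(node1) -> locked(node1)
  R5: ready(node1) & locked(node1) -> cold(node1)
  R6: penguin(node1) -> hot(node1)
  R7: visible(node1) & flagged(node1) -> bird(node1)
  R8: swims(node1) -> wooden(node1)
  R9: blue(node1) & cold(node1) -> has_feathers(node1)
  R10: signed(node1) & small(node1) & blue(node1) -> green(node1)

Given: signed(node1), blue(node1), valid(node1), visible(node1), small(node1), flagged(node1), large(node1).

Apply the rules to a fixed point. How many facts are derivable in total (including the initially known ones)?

15

Round 1: R7 [visible(node1) & flagged(node1) -> bird(node1)]; R10 [signed(node1) & small(node1) & blue(node1) -> green(node1)]. New: bird(node1), green(node1).
Round 2: R3 [green(node1) -> red(node1)]; R4 [green(node1) & valid(node1) -> locked(node1)]. New: red(node1), locked(node1).
Round 3: R1 [visible(node1) & locked(node1) -> active(node1)]; R2 [red(node1) & bird(node1) & valid(node1) -> ready(node1)]. New: active(node1), ready(node1).
Round 4: R5 [ready(node1) & locked(node1) -> cold(node1)]. New: cold(node1).
Round 5: R9 [blue(node1) & cold(node1) -> has_feathers(node1)]. New: has_feathers(node1).
Closure: {active(node1), bird(node1), blue(node1), cold(node1), flagged(node1), green(node1), has_feathers(node1), large(node1), locked(node1), ready(node1), red(node1), signed(node1), small(node1), valid(node1), visible(node1)} — 15 facts.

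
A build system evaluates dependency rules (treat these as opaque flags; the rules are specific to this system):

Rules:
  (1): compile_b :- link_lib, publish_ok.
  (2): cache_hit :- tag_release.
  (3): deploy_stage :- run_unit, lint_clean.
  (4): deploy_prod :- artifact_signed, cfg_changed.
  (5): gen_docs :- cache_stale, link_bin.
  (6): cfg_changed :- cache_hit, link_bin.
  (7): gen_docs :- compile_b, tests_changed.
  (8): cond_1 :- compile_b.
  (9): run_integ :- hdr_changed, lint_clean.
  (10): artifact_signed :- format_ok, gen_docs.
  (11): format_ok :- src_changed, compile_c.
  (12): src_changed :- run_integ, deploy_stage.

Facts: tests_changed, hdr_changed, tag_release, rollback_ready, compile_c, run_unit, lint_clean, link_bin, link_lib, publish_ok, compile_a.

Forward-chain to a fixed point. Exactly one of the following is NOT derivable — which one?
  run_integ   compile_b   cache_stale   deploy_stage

cache_stale

Round 1: (1) [compile_b :- link_lib, publish_ok.]; (2) [cache_hit :- tag_release.]; (3) [deploy_stage :- run_unit, lint_clean.]; (9) [run_integ :- hdr_changed, lint_clean.]. New: compile_b, cache_hit, deploy_stage, run_integ.
Round 2: (6) [cfg_changed :- cache_hit, link_bin.]; (7) [gen_docs :- compile_b, tests_changed.]; (8) [cond_1 :- compile_b.]; (12) [src_changed :- run_integ, deploy_stage.]. New: cfg_changed, gen_docs, cond_1, src_changed.
Round 3: (11) [format_ok :- src_changed, compile_c.]. New: format_ok.
Round 4: (10) [artifact_signed :- format_ok, gen_docs.]. New: artifact_signed.
Round 5: (4) [deploy_prod :- artifact_signed, cfg_changed.]. New: deploy_prod.
Derived: compile_b (round 1), run_integ (round 1), deploy_stage (round 1). cache_stale never appears in any round.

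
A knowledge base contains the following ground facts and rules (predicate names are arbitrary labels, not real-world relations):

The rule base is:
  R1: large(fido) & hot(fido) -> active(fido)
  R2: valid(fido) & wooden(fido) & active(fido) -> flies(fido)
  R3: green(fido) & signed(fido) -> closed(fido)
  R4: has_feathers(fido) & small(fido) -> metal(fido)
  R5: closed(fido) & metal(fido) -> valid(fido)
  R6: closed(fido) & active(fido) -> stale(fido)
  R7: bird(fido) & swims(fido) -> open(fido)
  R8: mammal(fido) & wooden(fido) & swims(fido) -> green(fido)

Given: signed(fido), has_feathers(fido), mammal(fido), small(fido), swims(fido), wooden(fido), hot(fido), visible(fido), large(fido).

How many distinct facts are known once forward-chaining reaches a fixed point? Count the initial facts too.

16

Round 1: R1 [large(fido) & hot(fido) -> active(fido)]; R4 [has_feathers(fido) & small(fido) -> metal(fido)]; R8 [mammal(fido) & wooden(fido) & swims(fido) -> green(fido)]. Adds active(fido), metal(fido), green(fido).
Round 2: R3 [green(fido) & signed(fido) -> closed(fido)]. Adds closed(fido).
Round 3: R5 [closed(fido) & metal(fido) -> valid(fido)]; R6 [closed(fido) & active(fido) -> stale(fido)]. Adds valid(fido), stale(fido).
Round 4: R2 [valid(fido) & wooden(fido) & active(fido) -> flies(fido)]. Adds flies(fido).
Closure: {active(fido), closed(fido), flies(fido), green(fido), has_feathers(fido), hot(fido), large(fido), mammal(fido), metal(fido), signed(fido), small(fido), stale(fido), swims(fido), valid(fido), visible(fido), wooden(fido)} — 16 facts.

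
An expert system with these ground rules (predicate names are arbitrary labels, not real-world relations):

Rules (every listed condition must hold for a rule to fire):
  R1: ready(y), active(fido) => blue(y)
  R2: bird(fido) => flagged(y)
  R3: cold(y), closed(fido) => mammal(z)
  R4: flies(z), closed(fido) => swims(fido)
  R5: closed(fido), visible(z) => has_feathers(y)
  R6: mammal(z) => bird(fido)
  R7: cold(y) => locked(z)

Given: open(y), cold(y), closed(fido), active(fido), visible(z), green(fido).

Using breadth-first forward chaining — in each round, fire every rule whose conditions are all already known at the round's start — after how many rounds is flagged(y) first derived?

3

Round 1 fires R3, R5, R7, giving mammal(z), has_feathers(y), locked(z).
Round 2 fires R6, giving bird(fido).
Round 3 fires R2, giving flagged(y).
flagged(y) first appears in round 3.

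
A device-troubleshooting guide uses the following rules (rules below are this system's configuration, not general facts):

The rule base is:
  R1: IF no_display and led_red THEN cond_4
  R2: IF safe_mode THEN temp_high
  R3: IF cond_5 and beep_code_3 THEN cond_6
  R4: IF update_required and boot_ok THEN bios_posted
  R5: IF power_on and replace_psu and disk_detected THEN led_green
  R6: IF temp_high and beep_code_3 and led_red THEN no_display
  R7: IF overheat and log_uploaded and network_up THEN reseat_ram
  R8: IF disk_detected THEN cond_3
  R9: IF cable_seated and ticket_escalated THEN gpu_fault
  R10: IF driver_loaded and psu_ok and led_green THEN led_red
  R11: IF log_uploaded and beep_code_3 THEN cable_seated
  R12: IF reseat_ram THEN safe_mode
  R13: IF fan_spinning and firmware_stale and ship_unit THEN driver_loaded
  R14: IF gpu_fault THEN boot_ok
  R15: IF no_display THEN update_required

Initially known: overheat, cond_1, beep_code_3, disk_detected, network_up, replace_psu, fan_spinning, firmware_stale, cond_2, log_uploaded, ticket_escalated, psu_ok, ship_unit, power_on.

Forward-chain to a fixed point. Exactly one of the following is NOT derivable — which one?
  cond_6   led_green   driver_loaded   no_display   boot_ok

Round 1: R5 [IF power_on and replace_psu and disk_detected THEN led_green]; R7 [IF overheat and log_uploaded and network_up THEN reseat_ram]; R8 [IF disk_detected THEN cond_3]; R11 [IF log_uploaded and beep_code_3 THEN cable_seated]; R13 [IF fan_spinning and firmware_stale and ship_unit THEN driver_loaded]. New: led_green, reseat_ram, cond_3, cable_seated, driver_loaded.
Round 2: R9 [IF cable_seated and ticket_escalated THEN gpu_fault]; R10 [IF driver_loaded and psu_ok and led_green THEN led_red]; R12 [IF reseat_ram THEN safe_mode]. New: gpu_fault, led_red, safe_mode.
Round 3: R2 [IF safe_mode THEN temp_high]; R14 [IF gpu_fault THEN boot_ok]. New: temp_high, boot_ok.
Round 4: R6 [IF temp_high and beep_code_3 and led_red THEN no_display]. New: no_display.
Round 5: R1 [IF no_display and led_red THEN cond_4]; R15 [IF no_display THEN update_required]. New: cond_4, update_required.
Round 6: R4 [IF update_required and boot_ok THEN bios_posted]. New: bios_posted.
Derived: led_green (round 1), driver_loaded (round 1), no_display (round 4), boot_ok (round 3). cond_6 never appears in any round.

cond_6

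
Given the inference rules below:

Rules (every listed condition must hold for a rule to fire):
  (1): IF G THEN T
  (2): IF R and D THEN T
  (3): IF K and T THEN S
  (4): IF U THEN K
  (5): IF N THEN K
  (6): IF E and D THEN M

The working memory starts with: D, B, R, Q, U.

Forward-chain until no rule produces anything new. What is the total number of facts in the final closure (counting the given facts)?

[1] (2) [IF R and D THEN T]; (4) [IF U THEN K]. ⇒ new: T, K.
[2] (3) [IF K and T THEN S]. ⇒ new: S.
Closure: {B, D, K, Q, R, S, T, U} — 8 facts.

8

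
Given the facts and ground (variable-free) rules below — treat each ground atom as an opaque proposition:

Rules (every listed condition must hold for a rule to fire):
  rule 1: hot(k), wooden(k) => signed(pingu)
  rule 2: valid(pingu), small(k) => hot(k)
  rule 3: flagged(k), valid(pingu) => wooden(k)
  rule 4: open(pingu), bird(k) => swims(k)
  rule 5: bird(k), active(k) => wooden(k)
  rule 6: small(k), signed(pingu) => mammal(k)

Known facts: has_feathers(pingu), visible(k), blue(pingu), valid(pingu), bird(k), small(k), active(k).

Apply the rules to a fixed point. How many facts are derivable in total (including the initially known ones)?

Round 1: rule 2 [valid(pingu), small(k) => hot(k)]; rule 5 [bird(k), active(k) => wooden(k)]. New: hot(k), wooden(k).
Round 2: rule 1 [hot(k), wooden(k) => signed(pingu)]. New: signed(pingu).
Round 3: rule 6 [small(k), signed(pingu) => mammal(k)]. New: mammal(k).
Closure: {active(k), bird(k), blue(pingu), has_feathers(pingu), hot(k), mammal(k), signed(pingu), small(k), valid(pingu), visible(k), wooden(k)} — 11 facts.

11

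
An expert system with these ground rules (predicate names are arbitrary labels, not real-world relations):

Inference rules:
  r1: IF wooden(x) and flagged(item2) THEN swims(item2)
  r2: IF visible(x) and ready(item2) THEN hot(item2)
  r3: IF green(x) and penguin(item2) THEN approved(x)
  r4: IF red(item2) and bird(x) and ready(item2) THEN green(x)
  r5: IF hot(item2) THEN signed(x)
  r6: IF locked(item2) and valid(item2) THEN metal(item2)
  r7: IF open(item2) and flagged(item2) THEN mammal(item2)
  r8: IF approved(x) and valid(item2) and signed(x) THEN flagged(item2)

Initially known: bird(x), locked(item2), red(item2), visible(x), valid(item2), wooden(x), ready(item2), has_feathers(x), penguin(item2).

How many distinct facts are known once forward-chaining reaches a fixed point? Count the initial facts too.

16

Round 1: r2 [IF visible(x) and ready(item2) THEN hot(item2)]; r4 [IF red(item2) and bird(x) and ready(item2) THEN green(x)]; r6 [IF locked(item2) and valid(item2) THEN metal(item2)]. New: hot(item2), green(x), metal(item2).
Round 2: r3 [IF green(x) and penguin(item2) THEN approved(x)]; r5 [IF hot(item2) THEN signed(x)]. New: approved(x), signed(x).
Round 3: r8 [IF approved(x) and valid(item2) and signed(x) THEN flagged(item2)]. New: flagged(item2).
Round 4: r1 [IF wooden(x) and flagged(item2) THEN swims(item2)]. New: swims(item2).
Closure: {approved(x), bird(x), flagged(item2), green(x), has_feathers(x), hot(item2), locked(item2), metal(item2), penguin(item2), ready(item2), red(item2), signed(x), swims(item2), valid(item2), visible(x), wooden(x)} — 16 facts.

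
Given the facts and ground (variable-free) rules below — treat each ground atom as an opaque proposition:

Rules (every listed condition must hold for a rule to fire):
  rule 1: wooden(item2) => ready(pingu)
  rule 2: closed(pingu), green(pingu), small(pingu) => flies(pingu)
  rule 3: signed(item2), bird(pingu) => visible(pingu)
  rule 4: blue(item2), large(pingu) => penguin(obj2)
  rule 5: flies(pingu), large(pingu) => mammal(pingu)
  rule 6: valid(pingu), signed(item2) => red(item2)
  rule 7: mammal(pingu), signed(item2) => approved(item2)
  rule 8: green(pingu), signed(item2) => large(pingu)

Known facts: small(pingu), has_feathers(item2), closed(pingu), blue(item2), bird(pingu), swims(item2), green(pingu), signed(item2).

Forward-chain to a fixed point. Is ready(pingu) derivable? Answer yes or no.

Round 1: rule 2 [closed(pingu), green(pingu), small(pingu) => flies(pingu)]; rule 3 [signed(item2), bird(pingu) => visible(pingu)]; rule 8 [green(pingu), signed(item2) => large(pingu)]. New: flies(pingu), visible(pingu), large(pingu).
Round 2: rule 4 [blue(item2), large(pingu) => penguin(obj2)]; rule 5 [flies(pingu), large(pingu) => mammal(pingu)]. New: penguin(obj2), mammal(pingu).
Round 3: rule 7 [mammal(pingu), signed(item2) => approved(item2)]. New: approved(item2).
Fixed point reached. ready(pingu) is concluded only by rule 1; rule 1 needs wooden(item2) (never derived).

no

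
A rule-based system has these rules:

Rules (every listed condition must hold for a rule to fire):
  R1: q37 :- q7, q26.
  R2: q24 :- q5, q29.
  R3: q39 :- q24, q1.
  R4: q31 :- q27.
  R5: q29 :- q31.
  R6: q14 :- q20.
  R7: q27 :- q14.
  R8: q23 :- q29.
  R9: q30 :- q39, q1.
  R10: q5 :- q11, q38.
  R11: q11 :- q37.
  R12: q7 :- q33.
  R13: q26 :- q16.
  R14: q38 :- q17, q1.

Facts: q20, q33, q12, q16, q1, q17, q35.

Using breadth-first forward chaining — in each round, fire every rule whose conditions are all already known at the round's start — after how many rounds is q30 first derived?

7

[1] R6 [q14 :- q20.]; R12 [q7 :- q33.]; R13 [q26 :- q16.]; R14 [q38 :- q17, q1.]. ⇒ new: q14, q7, q26, q38.
[2] R1 [q37 :- q7, q26.]; R7 [q27 :- q14.]. ⇒ new: q37, q27.
[3] R4 [q31 :- q27.]; R11 [q11 :- q37.]. ⇒ new: q31, q11.
[4] R5 [q29 :- q31.]; R10 [q5 :- q11, q38.]. ⇒ new: q29, q5.
[5] R2 [q24 :- q5, q29.]; R8 [q23 :- q29.]. ⇒ new: q24, q23.
[6] R3 [q39 :- q24, q1.]. ⇒ new: q39.
[7] R9 [q30 :- q39, q1.]. ⇒ new: q30.
q30 first appears in round 7.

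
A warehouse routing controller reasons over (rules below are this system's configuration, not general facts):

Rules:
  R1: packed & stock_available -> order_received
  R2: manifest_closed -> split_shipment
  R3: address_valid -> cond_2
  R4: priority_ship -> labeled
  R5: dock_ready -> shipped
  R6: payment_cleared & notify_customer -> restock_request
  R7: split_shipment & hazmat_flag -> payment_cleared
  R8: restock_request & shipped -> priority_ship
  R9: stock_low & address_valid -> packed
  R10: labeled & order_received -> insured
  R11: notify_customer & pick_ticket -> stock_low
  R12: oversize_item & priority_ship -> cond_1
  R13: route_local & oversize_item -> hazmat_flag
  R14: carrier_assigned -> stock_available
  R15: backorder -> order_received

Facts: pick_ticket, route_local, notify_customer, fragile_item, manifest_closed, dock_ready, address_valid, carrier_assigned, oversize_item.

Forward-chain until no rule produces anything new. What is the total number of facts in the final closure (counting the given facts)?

Round 1 fires R2, R3, R5, R11, R13, R14, giving split_shipment, cond_2, shipped, stock_low, hazmat_flag, stock_available.
Round 2 fires R7, R9, giving payment_cleared, packed.
Round 3 fires R1, R6, giving order_received, restock_request.
Round 4 fires R8, giving priority_ship.
Round 5 fires R4, R12, giving labeled, cond_1.
Round 6 fires R10, giving insured.
Closure: {address_valid, carrier_assigned, cond_1, cond_2, dock_ready, fragile_item, hazmat_flag, insured, labeled, manifest_closed, notify_customer, order_received, oversize_item, packed, payment_cleared, pick_ticket, priority_ship, restock_request, route_local, shipped, split_shipment, stock_available, stock_low} — 23 facts.

23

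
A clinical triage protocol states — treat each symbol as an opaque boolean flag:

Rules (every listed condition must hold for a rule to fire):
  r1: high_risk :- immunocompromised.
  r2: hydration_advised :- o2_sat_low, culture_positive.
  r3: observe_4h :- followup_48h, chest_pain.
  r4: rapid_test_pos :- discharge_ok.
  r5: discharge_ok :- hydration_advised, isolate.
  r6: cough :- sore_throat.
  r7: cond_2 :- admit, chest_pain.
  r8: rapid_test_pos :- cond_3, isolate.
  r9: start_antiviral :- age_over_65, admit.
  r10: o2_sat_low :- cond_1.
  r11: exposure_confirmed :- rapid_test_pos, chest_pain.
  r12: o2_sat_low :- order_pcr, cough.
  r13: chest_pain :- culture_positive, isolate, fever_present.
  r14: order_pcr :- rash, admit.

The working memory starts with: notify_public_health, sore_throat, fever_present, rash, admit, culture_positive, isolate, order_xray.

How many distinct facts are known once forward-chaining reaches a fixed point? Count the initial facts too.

17

Round 1 — r6, r13, r14, derive cough, chest_pain, order_pcr.
Round 2 — r7, r12, derive cond_2, o2_sat_low.
Round 3 — r2, derive hydration_advised.
Round 4 — r5, derive discharge_ok.
Round 5 — r4, derive rapid_test_pos.
Round 6 — r11, derive exposure_confirmed.
Closure: {admit, chest_pain, cond_2, cough, culture_positive, discharge_ok, exposure_confirmed, fever_present, hydration_advised, isolate, notify_public_health, o2_sat_low, order_pcr, order_xray, rapid_test_pos, rash, sore_throat} — 17 facts.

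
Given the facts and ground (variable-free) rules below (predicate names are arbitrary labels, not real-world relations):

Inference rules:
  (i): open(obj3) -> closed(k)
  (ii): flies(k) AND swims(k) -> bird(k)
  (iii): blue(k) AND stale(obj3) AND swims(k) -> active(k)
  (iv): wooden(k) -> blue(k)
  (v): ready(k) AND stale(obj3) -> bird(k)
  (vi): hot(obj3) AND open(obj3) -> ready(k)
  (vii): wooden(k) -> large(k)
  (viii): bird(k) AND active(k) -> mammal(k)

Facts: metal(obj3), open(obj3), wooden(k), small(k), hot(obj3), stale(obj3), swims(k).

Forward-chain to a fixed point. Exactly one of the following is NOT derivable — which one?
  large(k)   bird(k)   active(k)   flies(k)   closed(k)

flies(k)

Round 1: (i) [open(obj3) -> closed(k)]; (iv) [wooden(k) -> blue(k)]; (vi) [hot(obj3) AND open(obj3) -> ready(k)]; (vii) [wooden(k) -> large(k)]. New: closed(k), blue(k), ready(k), large(k).
Round 2: (iii) [blue(k) AND stale(obj3) AND swims(k) -> active(k)]; (v) [ready(k) AND stale(obj3) -> bird(k)]. New: active(k), bird(k).
Round 3: (viii) [bird(k) AND active(k) -> mammal(k)]. New: mammal(k).
Derived: large(k) (round 1), closed(k) (round 1), active(k) (round 2), bird(k) (round 2). flies(k) never appears in any round.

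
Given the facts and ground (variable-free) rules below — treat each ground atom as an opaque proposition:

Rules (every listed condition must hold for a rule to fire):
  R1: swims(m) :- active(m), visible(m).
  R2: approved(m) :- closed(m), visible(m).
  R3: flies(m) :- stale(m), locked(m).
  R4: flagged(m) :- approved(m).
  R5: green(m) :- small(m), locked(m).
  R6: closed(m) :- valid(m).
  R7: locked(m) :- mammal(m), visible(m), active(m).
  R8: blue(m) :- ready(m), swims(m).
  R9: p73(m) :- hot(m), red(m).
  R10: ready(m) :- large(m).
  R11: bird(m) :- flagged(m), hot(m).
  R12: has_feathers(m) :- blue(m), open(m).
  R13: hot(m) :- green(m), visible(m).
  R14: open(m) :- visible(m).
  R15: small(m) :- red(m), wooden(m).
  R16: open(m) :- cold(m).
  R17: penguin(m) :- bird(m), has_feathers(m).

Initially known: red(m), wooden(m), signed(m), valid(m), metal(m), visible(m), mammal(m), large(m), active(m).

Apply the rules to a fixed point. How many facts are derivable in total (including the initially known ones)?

Round 1 fires R1, R6, R7, R10, R14, R15, giving swims(m), closed(m), locked(m), ready(m), open(m), small(m).
Round 2 fires R2, R5, R8, giving approved(m), green(m), blue(m).
Round 3 fires R4, R12, R13, giving flagged(m), has_feathers(m), hot(m).
Round 4 fires R9, R11, giving p73(m), bird(m).
Round 5 fires R17, giving penguin(m).
Closure: {active(m), approved(m), bird(m), blue(m), closed(m), flagged(m), green(m), has_feathers(m), hot(m), large(m), locked(m), mammal(m), metal(m), open(m), p73(m), penguin(m), ready(m), red(m), signed(m), small(m), swims(m), valid(m), visible(m), wooden(m)} — 24 facts.

24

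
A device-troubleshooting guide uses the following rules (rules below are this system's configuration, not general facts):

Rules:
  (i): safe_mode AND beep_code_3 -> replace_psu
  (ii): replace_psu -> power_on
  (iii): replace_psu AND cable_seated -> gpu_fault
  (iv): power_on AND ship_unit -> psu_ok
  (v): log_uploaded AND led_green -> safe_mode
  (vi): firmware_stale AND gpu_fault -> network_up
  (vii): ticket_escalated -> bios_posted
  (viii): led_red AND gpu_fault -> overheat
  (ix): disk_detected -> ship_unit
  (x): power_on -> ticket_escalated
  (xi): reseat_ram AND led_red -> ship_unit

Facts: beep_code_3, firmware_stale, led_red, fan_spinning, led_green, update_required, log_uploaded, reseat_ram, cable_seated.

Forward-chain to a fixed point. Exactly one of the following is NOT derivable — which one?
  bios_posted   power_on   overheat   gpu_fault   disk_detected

Round 1: (v) [log_uploaded AND led_green -> safe_mode]; (xi) [reseat_ram AND led_red -> ship_unit]. New: safe_mode, ship_unit.
Round 2: (i) [safe_mode AND beep_code_3 -> replace_psu]. New: replace_psu.
Round 3: (ii) [replace_psu -> power_on]; (iii) [replace_psu AND cable_seated -> gpu_fault]. New: power_on, gpu_fault.
Round 4: (iv) [power_on AND ship_unit -> psu_ok]; (vi) [firmware_stale AND gpu_fault -> network_up]; (viii) [led_red AND gpu_fault -> overheat]; (x) [power_on -> ticket_escalated]. New: psu_ok, network_up, overheat, ticket_escalated.
Round 5: (vii) [ticket_escalated -> bios_posted]. New: bios_posted.
Derived: power_on (round 3), overheat (round 4), gpu_fault (round 3), bios_posted (round 5). disk_detected never appears in any round.

disk_detected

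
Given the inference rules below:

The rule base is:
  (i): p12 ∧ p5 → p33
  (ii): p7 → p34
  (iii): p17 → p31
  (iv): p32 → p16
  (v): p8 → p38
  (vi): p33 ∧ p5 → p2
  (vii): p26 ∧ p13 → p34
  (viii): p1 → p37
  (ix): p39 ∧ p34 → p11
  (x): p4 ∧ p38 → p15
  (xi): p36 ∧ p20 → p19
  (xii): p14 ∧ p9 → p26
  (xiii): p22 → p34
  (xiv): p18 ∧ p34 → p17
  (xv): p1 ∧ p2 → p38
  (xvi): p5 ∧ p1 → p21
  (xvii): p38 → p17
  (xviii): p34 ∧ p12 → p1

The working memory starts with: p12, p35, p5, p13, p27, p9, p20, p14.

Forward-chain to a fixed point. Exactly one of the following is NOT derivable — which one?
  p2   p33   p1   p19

Round 1: (i) [p12 ∧ p5 → p33]; (xii) [p14 ∧ p9 → p26]. Adds p33, p26.
Round 2: (vi) [p33 ∧ p5 → p2]; (vii) [p26 ∧ p13 → p34]. Adds p2, p34.
Round 3: (xviii) [p34 ∧ p12 → p1]. Adds p1.
Round 4: (viii) [p1 → p37]; (xv) [p1 ∧ p2 → p38]; (xvi) [p5 ∧ p1 → p21]. Adds p37, p38, p21.
Round 5: (xvii) [p38 → p17]. Adds p17.
Round 6: (iii) [p17 → p31]. Adds p31.
Derived: p1 (round 3), p33 (round 1), p2 (round 2). p19 never appears in any round.

p19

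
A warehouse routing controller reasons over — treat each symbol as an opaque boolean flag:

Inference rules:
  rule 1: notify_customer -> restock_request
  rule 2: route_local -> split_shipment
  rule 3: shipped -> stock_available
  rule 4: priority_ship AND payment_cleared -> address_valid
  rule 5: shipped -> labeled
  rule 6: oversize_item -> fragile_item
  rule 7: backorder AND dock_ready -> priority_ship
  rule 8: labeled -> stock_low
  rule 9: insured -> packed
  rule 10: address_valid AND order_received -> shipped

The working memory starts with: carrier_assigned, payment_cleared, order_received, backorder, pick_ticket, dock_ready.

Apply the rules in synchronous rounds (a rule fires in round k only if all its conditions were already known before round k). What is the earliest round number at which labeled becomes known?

4

Round 1: rule 7 [backorder AND dock_ready -> priority_ship]. Adds priority_ship.
Round 2: rule 4 [priority_ship AND payment_cleared -> address_valid]. Adds address_valid.
Round 3: rule 10 [address_valid AND order_received -> shipped]. Adds shipped.
Round 4: rule 3 [shipped -> stock_available]; rule 5 [shipped -> labeled]. Adds stock_available, labeled.
labeled first appears in round 4.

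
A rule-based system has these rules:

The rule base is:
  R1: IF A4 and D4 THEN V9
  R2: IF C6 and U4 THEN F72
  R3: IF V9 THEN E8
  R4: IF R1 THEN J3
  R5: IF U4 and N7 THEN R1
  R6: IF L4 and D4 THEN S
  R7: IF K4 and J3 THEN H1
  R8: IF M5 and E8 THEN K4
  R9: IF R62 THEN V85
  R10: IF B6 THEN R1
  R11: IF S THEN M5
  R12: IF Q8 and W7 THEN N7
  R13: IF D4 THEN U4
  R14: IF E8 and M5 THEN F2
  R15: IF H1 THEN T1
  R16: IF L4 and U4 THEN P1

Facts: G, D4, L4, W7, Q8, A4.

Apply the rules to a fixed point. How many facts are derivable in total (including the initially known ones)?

Round 1 fires R1, R6, R12, R13, giving V9, S, N7, U4.
Round 2 fires R3, R5, R11, R16, giving E8, R1, M5, P1.
Round 3 fires R4, R8, R14, giving J3, K4, F2.
Round 4 fires R7, giving H1.
Round 5 fires R15, giving T1.
Closure: {A4, D4, E8, F2, G, H1, J3, K4, L4, M5, N7, P1, Q8, R1, S, T1, U4, V9, W7} — 19 facts.

19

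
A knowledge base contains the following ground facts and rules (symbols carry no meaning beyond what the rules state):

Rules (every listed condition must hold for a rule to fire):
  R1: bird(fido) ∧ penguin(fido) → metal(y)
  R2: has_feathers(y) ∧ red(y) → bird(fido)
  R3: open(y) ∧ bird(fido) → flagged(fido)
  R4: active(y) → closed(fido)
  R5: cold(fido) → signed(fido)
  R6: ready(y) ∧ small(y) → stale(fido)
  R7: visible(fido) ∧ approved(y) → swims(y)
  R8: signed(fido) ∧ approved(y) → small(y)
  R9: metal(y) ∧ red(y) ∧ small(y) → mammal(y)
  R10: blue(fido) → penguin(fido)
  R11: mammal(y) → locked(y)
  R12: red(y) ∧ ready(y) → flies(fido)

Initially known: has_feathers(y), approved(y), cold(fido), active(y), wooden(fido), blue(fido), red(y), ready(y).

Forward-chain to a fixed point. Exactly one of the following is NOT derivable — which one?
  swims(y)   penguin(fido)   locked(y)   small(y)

Round 1: R2 [has_feathers(y) ∧ red(y) → bird(fido)]; R4 [active(y) → closed(fido)]; R5 [cold(fido) → signed(fido)]; R10 [blue(fido) → penguin(fido)]; R12 [red(y) ∧ ready(y) → flies(fido)]. New: bird(fido), closed(fido), signed(fido), penguin(fido), flies(fido).
Round 2: R1 [bird(fido) ∧ penguin(fido) → metal(y)]; R8 [signed(fido) ∧ approved(y) → small(y)]. New: metal(y), small(y).
Round 3: R6 [ready(y) ∧ small(y) → stale(fido)]; R9 [metal(y) ∧ red(y) ∧ small(y) → mammal(y)]. New: stale(fido), mammal(y).
Round 4: R11 [mammal(y) → locked(y)]. New: locked(y).
Derived: locked(y) (round 4), small(y) (round 2), penguin(fido) (round 1). swims(y) never appears in any round.

swims(y)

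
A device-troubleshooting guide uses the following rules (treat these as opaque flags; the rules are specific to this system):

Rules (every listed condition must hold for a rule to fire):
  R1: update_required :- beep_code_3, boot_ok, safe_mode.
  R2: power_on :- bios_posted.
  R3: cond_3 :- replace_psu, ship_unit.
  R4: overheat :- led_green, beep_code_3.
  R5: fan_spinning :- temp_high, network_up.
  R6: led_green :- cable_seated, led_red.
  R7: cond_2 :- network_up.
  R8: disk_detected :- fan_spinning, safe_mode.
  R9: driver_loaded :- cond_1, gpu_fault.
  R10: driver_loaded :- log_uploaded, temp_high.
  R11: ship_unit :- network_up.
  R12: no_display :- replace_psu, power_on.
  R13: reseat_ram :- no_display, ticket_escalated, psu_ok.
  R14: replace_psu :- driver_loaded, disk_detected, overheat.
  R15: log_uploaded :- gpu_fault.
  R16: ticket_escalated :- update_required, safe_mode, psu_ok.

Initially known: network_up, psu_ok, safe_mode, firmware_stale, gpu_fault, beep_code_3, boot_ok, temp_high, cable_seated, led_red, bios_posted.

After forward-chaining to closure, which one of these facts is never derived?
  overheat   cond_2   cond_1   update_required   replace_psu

Round 1 — R1, R2, R5, R6, R7, R11, R15, derive update_required, power_on, fan_spinning, led_green, cond_2, ship_unit, log_uploaded.
Round 2 — R4, R8, R10, R16, derive overheat, disk_detected, driver_loaded, ticket_escalated.
Round 3 — R14, derive replace_psu.
Round 4 — R3, R12, derive cond_3, no_display.
Round 5 — R13, derive reseat_ram.
Derived: cond_2 (round 1), replace_psu (round 3), overheat (round 2), update_required (round 1). cond_1 never appears in any round.

cond_1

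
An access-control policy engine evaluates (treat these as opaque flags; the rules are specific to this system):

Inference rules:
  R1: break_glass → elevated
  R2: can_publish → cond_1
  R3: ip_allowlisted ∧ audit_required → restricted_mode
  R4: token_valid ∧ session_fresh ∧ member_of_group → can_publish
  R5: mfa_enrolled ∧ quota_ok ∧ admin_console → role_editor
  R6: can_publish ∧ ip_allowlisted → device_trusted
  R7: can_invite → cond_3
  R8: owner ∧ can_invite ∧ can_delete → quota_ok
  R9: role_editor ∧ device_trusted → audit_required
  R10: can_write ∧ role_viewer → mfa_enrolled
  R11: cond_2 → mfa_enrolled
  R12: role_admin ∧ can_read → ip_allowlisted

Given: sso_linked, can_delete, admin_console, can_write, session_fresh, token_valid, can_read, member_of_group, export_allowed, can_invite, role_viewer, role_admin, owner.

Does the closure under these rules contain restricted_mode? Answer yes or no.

[1] R4 [token_valid ∧ session_fresh ∧ member_of_group → can_publish]; R7 [can_invite → cond_3]; R8 [owner ∧ can_invite ∧ can_delete → quota_ok]; R10 [can_write ∧ role_viewer → mfa_enrolled]; R12 [role_admin ∧ can_read → ip_allowlisted]. ⇒ new: can_publish, cond_3, quota_ok, mfa_enrolled, ip_allowlisted.
[2] R2 [can_publish → cond_1]; R5 [mfa_enrolled ∧ quota_ok ∧ admin_console → role_editor]; R6 [can_publish ∧ ip_allowlisted → device_trusted]. ⇒ new: cond_1, role_editor, device_trusted.
[3] R9 [role_editor ∧ device_trusted → audit_required]. ⇒ new: audit_required.
[4] R3 [ip_allowlisted ∧ audit_required → restricted_mode]. ⇒ new: restricted_mode.
restricted_mode appears in round 4, so it is derivable.

yes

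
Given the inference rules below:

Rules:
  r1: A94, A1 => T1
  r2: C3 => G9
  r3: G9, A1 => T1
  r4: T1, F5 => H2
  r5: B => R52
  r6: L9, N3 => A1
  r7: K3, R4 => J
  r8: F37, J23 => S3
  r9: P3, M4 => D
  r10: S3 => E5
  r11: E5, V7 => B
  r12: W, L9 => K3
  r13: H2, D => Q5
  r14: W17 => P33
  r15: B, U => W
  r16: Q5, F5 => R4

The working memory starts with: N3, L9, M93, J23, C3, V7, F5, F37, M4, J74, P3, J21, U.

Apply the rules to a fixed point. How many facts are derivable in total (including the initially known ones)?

Round 1 — r2, r6, r8, r9, derive G9, A1, S3, D.
Round 2 — r3, r10, derive T1, E5.
Round 3 — r4, r11, derive H2, B.
Round 4 — r5, r13, r15, derive R52, Q5, W.
Round 5 — r12, r16, derive K3, R4.
Round 6 — r7, derive J.
Closure: {A1, B, C3, D, E5, F37, F5, G9, H2, J, J21, J23, J74, K3, L9, M4, M93, N3, P3, Q5, R4, R52, S3, T1, U, V7, W} — 27 facts.

27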